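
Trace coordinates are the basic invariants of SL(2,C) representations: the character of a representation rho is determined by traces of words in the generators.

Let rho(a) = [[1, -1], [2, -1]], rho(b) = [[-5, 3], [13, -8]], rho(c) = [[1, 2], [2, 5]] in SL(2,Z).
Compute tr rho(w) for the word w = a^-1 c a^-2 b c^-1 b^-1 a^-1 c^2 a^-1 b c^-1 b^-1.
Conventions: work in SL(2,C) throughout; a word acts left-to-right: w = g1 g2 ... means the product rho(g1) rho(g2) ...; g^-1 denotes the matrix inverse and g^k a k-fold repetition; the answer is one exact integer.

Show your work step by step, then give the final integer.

rho(a^-1) = [[-1, 1], [-2, 1]]
... * rho(c) = [[1, 2], [2, 5]]  ->  [[1, 3], [0, 1]]
... * rho(a^-1) = [[-1, 1], [-2, 1]]  ->  [[-7, 4], [-2, 1]]
... * rho(a^-1) = [[-1, 1], [-2, 1]]  ->  [[-1, -3], [0, -1]]
... * rho(b) = [[-5, 3], [13, -8]]  ->  [[-34, 21], [-13, 8]]
... * rho(c^-1) = [[5, -2], [-2, 1]]  ->  [[-212, 89], [-81, 34]]
... * rho(b^-1) = [[-8, -3], [-13, -5]]  ->  [[539, 191], [206, 73]]
... * rho(a^-1) = [[-1, 1], [-2, 1]]  ->  [[-921, 730], [-352, 279]]
... * rho(c) = [[1, 2], [2, 5]]  ->  [[539, 1808], [206, 691]]
... * rho(c) = [[1, 2], [2, 5]]  ->  [[4155, 10118], [1588, 3867]]
... * rho(a^-1) = [[-1, 1], [-2, 1]]  ->  [[-24391, 14273], [-9322, 5455]]
... * rho(b) = [[-5, 3], [13, -8]]  ->  [[307504, -187357], [117525, -71606]]
... * rho(c^-1) = [[5, -2], [-2, 1]]  ->  [[1912234, -802365], [730837, -306656]]
... * rho(b^-1) = [[-8, -3], [-13, -5]]  ->  [[-4867127, -1724877], [-1860168, -659231]]
tr = -4867127 + -659231 = -5526358

-5526358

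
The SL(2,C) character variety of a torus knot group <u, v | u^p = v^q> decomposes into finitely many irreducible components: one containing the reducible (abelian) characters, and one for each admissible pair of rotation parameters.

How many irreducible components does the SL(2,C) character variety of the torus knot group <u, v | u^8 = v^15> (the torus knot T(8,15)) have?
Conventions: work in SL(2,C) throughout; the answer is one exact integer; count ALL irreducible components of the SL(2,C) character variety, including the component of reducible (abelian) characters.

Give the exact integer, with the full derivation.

Gamma = < u, v | u^8 = v^15 > (torus knot T(8,15)); the central element u^8 = v^15 acts as +I or -I in any irreducible SL(2,C) representation.
On an irreducible component, tr(u) is locked at 2*cos(pi*alpha/8) for some alpha in 1..7, and tr(v) at 2*cos(pi*beta/15) for some beta in 1..14.
Consistency of u^8 = (-1)^alpha I with v^15 = (-1)^beta I forces alpha = beta (mod 2).
Counting: 4 odd alphas x 7 odd betas + 3 even alphas x 7 even betas = 28 + 21 = 49.
components with irreducible characters: 49; plus the single component of reducible (abelian) characters: total 50.

50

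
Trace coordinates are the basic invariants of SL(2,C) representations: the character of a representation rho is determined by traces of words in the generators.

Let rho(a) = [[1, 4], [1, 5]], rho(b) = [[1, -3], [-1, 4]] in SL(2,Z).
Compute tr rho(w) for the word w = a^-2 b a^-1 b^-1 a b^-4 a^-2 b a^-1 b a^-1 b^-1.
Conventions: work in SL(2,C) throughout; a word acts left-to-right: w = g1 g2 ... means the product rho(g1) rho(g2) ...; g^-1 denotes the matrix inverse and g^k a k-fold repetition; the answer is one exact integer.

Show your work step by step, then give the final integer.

35334453670

rho(a^-1) = [[5, -4], [-1, 1]]
... * rho(a^-1) = [[5, -4], [-1, 1]]  ->  [[29, -24], [-6, 5]]
... * rho(b) = [[1, -3], [-1, 4]]  ->  [[53, -183], [-11, 38]]
... * rho(a^-1) = [[5, -4], [-1, 1]]  ->  [[448, -395], [-93, 82]]
... * rho(b^-1) = [[4, 3], [1, 1]]  ->  [[1397, 949], [-290, -197]]
... * rho(a) = [[1, 4], [1, 5]]  ->  [[2346, 10333], [-487, -2145]]
... * rho(b^-1) = [[4, 3], [1, 1]]  ->  [[19717, 17371], [-4093, -3606]]
... * rho(b^-1) = [[4, 3], [1, 1]]  ->  [[96239, 76522], [-19978, -15885]]
... * rho(b^-1) = [[4, 3], [1, 1]]  ->  [[461478, 365239], [-95797, -75819]]
... * rho(b^-1) = [[4, 3], [1, 1]]  ->  [[2211151, 1749673], [-459007, -363210]]
... * rho(a^-1) = [[5, -4], [-1, 1]]  ->  [[9306082, -7094931], [-1931825, 1472818]]
... * rho(a^-1) = [[5, -4], [-1, 1]]  ->  [[53625341, -44319259], [-11131943, 9200118]]
... * rho(b) = [[1, -3], [-1, 4]]  ->  [[97944600, -338153059], [-20332061, 70196301]]
... * rho(a^-1) = [[5, -4], [-1, 1]]  ->  [[827876059, -729931459], [-171856606, 151524545]]
... * rho(b) = [[1, -3], [-1, 4]]  ->  [[1557807518, -5403354013], [-323381151, 1121667998]]
... * rho(a^-1) = [[5, -4], [-1, 1]]  ->  [[13192391603, -11634584085], [-2738573753, 2415192602]]
... * rho(b^-1) = [[4, 3], [1, 1]]  ->  [[41134982327, 27942590724], [-8539102410, -5800528657]]
tr = 41134982327 + -5800528657 = 35334453670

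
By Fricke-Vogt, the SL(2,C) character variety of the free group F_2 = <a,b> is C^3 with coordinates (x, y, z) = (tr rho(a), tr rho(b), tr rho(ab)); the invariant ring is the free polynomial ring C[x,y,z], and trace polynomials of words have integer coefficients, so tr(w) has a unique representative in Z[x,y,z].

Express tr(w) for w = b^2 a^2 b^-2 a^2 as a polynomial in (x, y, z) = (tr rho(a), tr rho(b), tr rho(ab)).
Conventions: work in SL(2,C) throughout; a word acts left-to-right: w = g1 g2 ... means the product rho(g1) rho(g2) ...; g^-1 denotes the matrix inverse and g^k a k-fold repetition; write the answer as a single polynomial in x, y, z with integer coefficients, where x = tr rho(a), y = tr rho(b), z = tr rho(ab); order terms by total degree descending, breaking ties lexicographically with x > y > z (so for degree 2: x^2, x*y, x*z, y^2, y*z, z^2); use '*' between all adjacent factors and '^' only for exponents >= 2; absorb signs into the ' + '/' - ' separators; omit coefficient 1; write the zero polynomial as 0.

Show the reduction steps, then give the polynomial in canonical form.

trace(b^2 a) = trace(b) trace(a b) - trace(a)  (reduce the b square) = y*z - x
trace(b^2) = trace(b) trace(b) - trace(1)  (reduce the b square) = y^2 - 2
trace(b^2 a^2) = trace(a) trace(b^2 a) - trace(b^2)  (reduce the a square) = x*y*z - x^2 - y^2 + 2
trace(a b^2 a^2) = trace(a) trace(b^2 a^2) - trace(b^2 a)  (reduce the a square) = x^2*y*z - x^3 - x*y^2 - y*z + 3*x
trace(a^2 b^2 a^2) = trace(a) trace(a b^2 a^2) - trace(a b^2 a)  (reduce the a square) = x^3*y*z - x^4 - x^2*y^2 - 2*x*y*z + 4*x^2 + y^2 - 2
trace(b a b a) = trace(b a) trace(b a) - trace(1)  (split on b) = z^2 - 2
trace(b a^2 b a) = trace(a) trace(b a b a) - trace(b a b)  (reduce the a square) = x*z^2 - y*z - x
trace(a^2 b a^2 b) = trace(a) trace(b a^2 b a) - trace(b a^2 b)  (reduce the a square) = x^2*z^2 - 2*x*y*z + y^2 - 2
trace(b a^2) = trace(a) trace(b a) - trace(b)  (reduce the a square) = x*z - y
trace(a^2 b a) = trace(a) trace(b a^2) - trace(b a)  (reduce the a square) = x^2*z - x*y - z
trace(a^2 b a^2) = trace(a) trace(a^2 b a) - trace(a^2 b)  (reduce the a square) = x^3*z - x^2*y - 2*x*z + y
trace(a^2 b^2 a^2 b) = trace(b) trace(a^2 b a^2 b) - trace(a^2 b a^2)  (reduce the b square) = x^2*y*z^2 - x^3*z - 2*x*y^2*z + x^2*y + y^3 + 2*x*z - 3*y
trace(b^-1 a^2 b^2 a^2) = trace(a^2 b^2 a^2) trace(b) - trace(a^2 b^2 a^2 b)  (eliminate b^-1) = x^3*y^2*z - x^4*y - x^2*y^3 - x^2*y*z^2 + x^3*z + 3*x^2*y - 2*x*z + y
trace(b^2 a^2 b^-2 a^2) = trace(b^-1 a^2 b^2 a^2) trace(b) - trace(b^-1 a^2 b^2 a^2 b)  (eliminate b^-1) = x^3*y^3*z - x^4*y^2 - x^2*y^4 - x^2*y^2*z^2 + x^4 + 4*x^2*y^2 - 4*x^2 + 2

x^3*y^3*z - x^4*y^2 - x^2*y^4 - x^2*y^2*z^2 + x^4 + 4*x^2*y^2 - 4*x^2 + 2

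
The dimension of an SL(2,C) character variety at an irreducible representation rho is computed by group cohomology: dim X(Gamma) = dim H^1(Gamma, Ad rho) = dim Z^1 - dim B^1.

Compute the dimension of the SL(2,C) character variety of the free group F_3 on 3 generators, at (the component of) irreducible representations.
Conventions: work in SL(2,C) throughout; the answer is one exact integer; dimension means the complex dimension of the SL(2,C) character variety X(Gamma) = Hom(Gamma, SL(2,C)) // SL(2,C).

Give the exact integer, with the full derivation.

6

Here Gamma is free of rank 3 — no relator constrains a cocycle.
So Z^1 = (sl_2)^3 in full: dim Z^1 = 9.
dim B^1 = 3: the coboundary map is injective because an irreducible image has centralizer 0 in sl_2.
dim X = dim H^1 = dim Z^1 - dim B^1 = 9 - 3 = 6.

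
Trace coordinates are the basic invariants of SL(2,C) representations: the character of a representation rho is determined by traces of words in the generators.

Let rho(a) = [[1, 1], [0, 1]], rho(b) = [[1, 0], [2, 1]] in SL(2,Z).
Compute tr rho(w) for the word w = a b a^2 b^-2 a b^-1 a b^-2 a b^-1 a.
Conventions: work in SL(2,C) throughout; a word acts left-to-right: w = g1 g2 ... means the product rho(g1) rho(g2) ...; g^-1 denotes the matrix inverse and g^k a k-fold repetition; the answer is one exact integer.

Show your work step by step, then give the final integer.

rho(a) = [[1, 1], [0, 1]]
... * rho(b) = [[1, 0], [2, 1]]  ->  [[3, 1], [2, 1]]
... * rho(a) = [[1, 1], [0, 1]]  ->  [[3, 4], [2, 3]]
... * rho(a) = [[1, 1], [0, 1]]  ->  [[3, 7], [2, 5]]
... * rho(b^-1) = [[1, 0], [-2, 1]]  ->  [[-11, 7], [-8, 5]]
... * rho(b^-1) = [[1, 0], [-2, 1]]  ->  [[-25, 7], [-18, 5]]
... * rho(a) = [[1, 1], [0, 1]]  ->  [[-25, -18], [-18, -13]]
... * rho(b^-1) = [[1, 0], [-2, 1]]  ->  [[11, -18], [8, -13]]
... * rho(a) = [[1, 1], [0, 1]]  ->  [[11, -7], [8, -5]]
... * rho(b^-1) = [[1, 0], [-2, 1]]  ->  [[25, -7], [18, -5]]
... * rho(b^-1) = [[1, 0], [-2, 1]]  ->  [[39, -7], [28, -5]]
... * rho(a) = [[1, 1], [0, 1]]  ->  [[39, 32], [28, 23]]
... * rho(b^-1) = [[1, 0], [-2, 1]]  ->  [[-25, 32], [-18, 23]]
... * rho(a) = [[1, 1], [0, 1]]  ->  [[-25, 7], [-18, 5]]
tr = -25 + 5 = -20

-20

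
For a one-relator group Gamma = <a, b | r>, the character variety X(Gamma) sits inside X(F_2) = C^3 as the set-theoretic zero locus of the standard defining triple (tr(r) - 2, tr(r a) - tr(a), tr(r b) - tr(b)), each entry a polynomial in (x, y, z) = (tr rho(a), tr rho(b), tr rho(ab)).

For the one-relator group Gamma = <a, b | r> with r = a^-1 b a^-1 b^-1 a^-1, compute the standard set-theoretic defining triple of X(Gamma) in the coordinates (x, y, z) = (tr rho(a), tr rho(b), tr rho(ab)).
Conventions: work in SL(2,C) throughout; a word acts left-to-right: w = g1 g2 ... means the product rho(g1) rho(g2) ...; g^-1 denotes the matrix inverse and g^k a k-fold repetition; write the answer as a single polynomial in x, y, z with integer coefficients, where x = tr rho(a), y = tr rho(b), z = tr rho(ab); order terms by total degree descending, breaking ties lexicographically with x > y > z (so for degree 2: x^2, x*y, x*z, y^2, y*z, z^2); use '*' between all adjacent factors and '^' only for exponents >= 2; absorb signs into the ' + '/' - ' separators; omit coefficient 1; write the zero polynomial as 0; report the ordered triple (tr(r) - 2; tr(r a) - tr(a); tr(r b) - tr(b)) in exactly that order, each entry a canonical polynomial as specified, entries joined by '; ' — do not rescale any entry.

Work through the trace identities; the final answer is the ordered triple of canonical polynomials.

x^2*y*z - x*y^2 - x*z^2 + x - 2; x*y*z - y^2 - z^2 - x + 2; x^2*y^2*z - x*y^3 - 2*x*y*z^2 + y^2*z + z^3 + 2*x*y - y - 3*z

tr(a^-1) = tr(a) = x
tr(a^-2) = tr(a^-1) tr(a) - tr(1) = x^2 - 2
tr(b a b) = tr(b) tr(a b) - tr(a) = y*z - x
tr(b a b a) = tr(b a) tr(b a) - tr(1) = z^2 - 2
tr(a^-1 b a b) = tr(b a b) tr(a) - tr(b a b a) = x*y*z - x^2 - z^2 + 2
tr(a^-1 b a b^-1) = tr(a^-1 b a) tr(b) - tr(a^-1 b a b) = -x*y*z + x^2 + y^2 + z^2 - 2
tr(b^-1 a^-2 b a) = tr(a^-1 b a b^-1) tr(a) - tr(a^-1 b a b^-1 a) = -x^2*y*z + x^3 + x*y^2 + x*z^2 - 3*x
tr(a^-1 b a^-1 b^-1 a^-1) = tr(b^-1 a^-2 b) tr(a) - tr(b^-1 a^-2 b a) = x^2*y*z - x*y^2 - x*z^2 + x
tr(a^-1 b a^-1 b^-1) = tr(b^-1 a^-1 b) tr(a) - tr(b^-1 a^-1 b a) = x*y*z - y^2 - z^2 + 2
tr(b a^-1) = tr(b) tr(a) - tr(b a) = x*y - z
tr(a^-1 b a^-1) = tr(b a^-1) tr(a) - tr(b) = x^2*y - x*z - y
tr(a^2 b) = tr(a) tr(b a) - tr(b) = x*z - y
tr(a b^2 a) = tr(b) tr(a^2 b) - tr(a^2) = x*y*z - x^2 - y^2 + 2
tr(a b^2 a b) = tr(b) tr(a b a b) - tr(a b a) = y*z^2 - x*z - y
tr(b^2 a b^-1 a) = tr(a b^2 a) tr(b) - tr(a b^2 a b) = x*y^2*z - x^2*y - y^3 - y*z^2 + x*z + 3*y
tr(b a b^-1 a^-1 b) = tr(b^2 a b^-1) tr(a) - tr(b^2 a b^-1 a) = -x*y^2*z + x^2*y + y^3 + y*z^2 - 3*y
tr(b a b a b a) = tr(b a) tr(b a b a) - tr(b^-1 a^-1) = z^3 - 3*z
tr(a^-1 b a b a b) = tr(b a b a b) tr(a) - tr(b a b a b a) = x*y*z^2 - x^2*z - z^3 - x*y + 3*z
tr(b a b^-1 a^-1 b a) = tr(a^-1 b a b a) tr(b) - tr(a^-1 b a b a b) = -x*y*z^2 + x^2*z + y^2*z + z^3 - 3*z
tr(b^-1 a^-1 b a^-1 b a) = tr(b a b^-1 a^-1 b) tr(a) - tr(b a b^-1 a^-1 b a) = -x^2*y^2*z + x^3*y + x*y^3 + 2*x*y*z^2 - x^2*z - y^2*z - z^3 - 3*x*y + 3*z
tr(a^-1 b a^-1 b^-1 a^-1 b) = tr(b^-1 a^-1 b a^-1 b) tr(a) - tr(b^-1 a^-1 b a^-1 b a) = x^2*y^2*z - x*y^3 - 2*x*y*z^2 + y^2*z + z^3 + 2*x*y - 3*z
assemble the triple (tr(r) - 2; tr(r a) - x; tr(r b) - y)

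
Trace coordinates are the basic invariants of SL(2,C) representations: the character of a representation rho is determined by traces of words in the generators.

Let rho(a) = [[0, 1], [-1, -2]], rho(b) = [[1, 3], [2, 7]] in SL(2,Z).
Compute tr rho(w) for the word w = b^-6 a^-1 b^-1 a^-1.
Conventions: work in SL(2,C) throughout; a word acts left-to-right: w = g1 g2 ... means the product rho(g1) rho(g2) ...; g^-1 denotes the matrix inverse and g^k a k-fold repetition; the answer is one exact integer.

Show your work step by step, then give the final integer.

6770002

rho(b^-1) = [[7, -3], [-2, 1]]
... * rho(b^-1) = [[7, -3], [-2, 1]]  ->  [[55, -24], [-16, 7]]
... * rho(b^-1) = [[7, -3], [-2, 1]]  ->  [[433, -189], [-126, 55]]
... * rho(b^-1) = [[7, -3], [-2, 1]]  ->  [[3409, -1488], [-992, 433]]
... * rho(b^-1) = [[7, -3], [-2, 1]]  ->  [[26839, -11715], [-7810, 3409]]
... * rho(b^-1) = [[7, -3], [-2, 1]]  ->  [[211303, -92232], [-61488, 26839]]
... * rho(a^-1) = [[-2, -1], [1, 0]]  ->  [[-514838, -211303], [149815, 61488]]
... * rho(b^-1) = [[7, -3], [-2, 1]]  ->  [[-3181260, 1333211], [925729, -387957]]
... * rho(a^-1) = [[-2, -1], [1, 0]]  ->  [[7695731, 3181260], [-2239415, -925729]]
tr = 7695731 + -925729 = 6770002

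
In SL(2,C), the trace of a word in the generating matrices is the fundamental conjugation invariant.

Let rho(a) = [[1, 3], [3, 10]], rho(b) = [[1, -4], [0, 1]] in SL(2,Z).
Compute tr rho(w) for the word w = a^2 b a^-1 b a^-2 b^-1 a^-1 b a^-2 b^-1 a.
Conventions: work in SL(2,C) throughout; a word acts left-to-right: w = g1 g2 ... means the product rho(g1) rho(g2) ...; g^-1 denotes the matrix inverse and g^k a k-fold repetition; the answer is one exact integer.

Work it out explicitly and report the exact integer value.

rho(a) = [[1, 3], [3, 10]]
... * rho(a) = [[1, 3], [3, 10]]  ->  [[10, 33], [33, 109]]
... * rho(b) = [[1, -4], [0, 1]]  ->  [[10, -7], [33, -23]]
... * rho(a^-1) = [[10, -3], [-3, 1]]  ->  [[121, -37], [399, -122]]
... * rho(b) = [[1, -4], [0, 1]]  ->  [[121, -521], [399, -1718]]
... * rho(a^-1) = [[10, -3], [-3, 1]]  ->  [[2773, -884], [9144, -2915]]
... * rho(a^-1) = [[10, -3], [-3, 1]]  ->  [[30382, -9203], [100185, -30347]]
... * rho(b^-1) = [[1, 4], [0, 1]]  ->  [[30382, 112325], [100185, 370393]]
... * rho(a^-1) = [[10, -3], [-3, 1]]  ->  [[-33155, 21179], [-109329, 69838]]
... * rho(b) = [[1, -4], [0, 1]]  ->  [[-33155, 153799], [-109329, 507154]]
... * rho(a^-1) = [[10, -3], [-3, 1]]  ->  [[-792947, 253264], [-2614752, 835141]]
... * rho(a^-1) = [[10, -3], [-3, 1]]  ->  [[-8689262, 2632105], [-28652943, 8679397]]
... * rho(b^-1) = [[1, 4], [0, 1]]  ->  [[-8689262, -32124943], [-28652943, -105932375]]
... * rho(a) = [[1, 3], [3, 10]]  ->  [[-105064091, -347317216], [-346450068, -1145282579]]
tr = -105064091 + -1145282579 = -1250346670

-1250346670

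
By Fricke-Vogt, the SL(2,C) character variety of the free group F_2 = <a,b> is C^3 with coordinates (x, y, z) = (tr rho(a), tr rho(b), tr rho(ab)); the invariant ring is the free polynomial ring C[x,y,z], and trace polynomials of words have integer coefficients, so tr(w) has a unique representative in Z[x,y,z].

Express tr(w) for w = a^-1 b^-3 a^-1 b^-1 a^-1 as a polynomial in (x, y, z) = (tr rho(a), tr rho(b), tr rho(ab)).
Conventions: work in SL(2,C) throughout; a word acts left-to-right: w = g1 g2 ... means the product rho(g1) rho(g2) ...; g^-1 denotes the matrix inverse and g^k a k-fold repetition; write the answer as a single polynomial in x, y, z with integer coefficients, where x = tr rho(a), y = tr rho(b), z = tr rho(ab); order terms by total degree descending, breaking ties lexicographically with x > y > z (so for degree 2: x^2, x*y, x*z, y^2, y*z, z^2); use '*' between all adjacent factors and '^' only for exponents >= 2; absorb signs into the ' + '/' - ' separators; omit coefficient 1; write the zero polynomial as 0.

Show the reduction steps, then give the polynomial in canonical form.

x*y^2*z^2 - x^2*y*z - y^3*z - x*z^2 + 2*y*z + x

apply: tr(a^-1) = tr(a) = x
use: tr(a^-1 b) = tr(b) tr(a) - tr(b a)   [inverse elimination on a] = x*y - z
tr(a^-1 b^-1) = tr(a^-1) tr(b) - tr(a^-1 b)   [inverse elimination on b] = z
tr(a^-1 b^-2) = tr(a^-1 b^-1) tr(b) - tr(a^-1)   [inverse elimination on b] = y*z - x
apply: tr(b^-3 a^-1) = tr(a^-1 b^-2) tr(b) - tr(a^-1 b^-1)   [inverse elimination on b] = y^2*z - x*y - z
apply: tr(a^-1 b^-4) = tr(b^-3 a^-1) tr(b) - tr(b^-3 a^-1 b)   [inverse elimination on b] = y^3*z - x*y^2 - 2*y*z + x
tr(b^-2) = tr(b^-1) tr(b) - tr(1)   [inverse elimination on b] = y^2 - 2
use: tr(b^-3) = tr(b^-2) tr(b) - tr(b^-1)   [inverse elimination on b] = y^3 - 3*y
apply: tr(b^-4) = tr(b^-3) tr(b) - tr(b^-2)   [inverse elimination on b] = y^4 - 4*y^2 + 2
tr(b^-1 a^-2 b^-3) = tr(a^-1 b^-4) tr(a) - tr(a^-1 b^-4 a)   [inverse elimination on a] = x*y^3*z - x^2*y^2 - y^4 - 2*x*y*z + x^2 + 4*y^2 - 2
apply: tr(a b a) = tr(a) tr(b a) - tr(b)   [square of a] = x*z - y
tr(a b a b) = tr(a b) tr(a b) - tr(1)   [split at a repeated a] = z^2 - 2
tr(a b a b^-1) = tr(a b a) tr(b) - tr(a b a b)   [inverse elimination on b] = x*y*z - y^2 - z^2 + 2
apply: tr(b^-2 a b a) = tr(a b a b^-1) tr(b) - tr(a b a)   [inverse elimination on b] = x*y^2*z - y^3 - y*z^2 - x*z + 3*y
tr(a^-1 b^-2 a b) = tr(b^-2 a b) tr(a) - tr(b^-2 a b a)   [inverse elimination on a] = -x*y^2*z + x^2*y + y^3 + y*z^2 - 3*y
tr(b^-1 a b^-1 a^-1 b^-1) = tr(a^-1 b^-2 a) tr(b) - tr(a^-1 b^-2 a b)   [inverse elimination on b] = x*y^2*z - x^2*y - y*z^2 + y
use: tr(a b^-1 a^-1 b) = tr(b a b^-1) tr(a) - tr(b a b^-1 a)   [inverse elimination on a] = -x*y*z + x^2 + y^2 + z^2 - 2
use: tr(b^-1 a b^-1 a^-1) = tr(a b^-1 a^-1) tr(b) - tr(a b^-1 a^-1 b)   [inverse elimination on b] = x*y*z - x^2 - z^2 + 2
apply: tr(a^-1 b^-3 a b^-1) = tr(b^-1 a b^-1 a^-1 b^-1) tr(b) - tr(b^-1 a b^-1 a^-1)   [inverse elimination on b] = x*y^3*z - x^2*y^2 - y^2*z^2 - x*y*z + x^2 + y^2 + z^2 - 2
apply: tr(a b^-2) = tr(b^-1 a) tr(b) - tr(b^-1 a b)   [inverse elimination on b] = x*y^2 - y*z - x
use: tr(b^-1 a b^-2) = tr(a b^-2) tr(b) - tr(a b^-1)   [inverse elimination on b] = x*y^3 - y^2*z - 2*x*y + z
use: tr(b^-3 a b^-1) = tr(b^-1 a b^-2) tr(b) - tr(b^-1 a b^-1)   [inverse elimination on b] = x*y^4 - y^3*z - 3*x*y^2 + 2*y*z + x
use: tr(b^-1 a^-2 b^-3 a) = tr(a^-1 b^-3 a b^-1) tr(a) - tr(a^-1 b^-3 a b^-1 a)   [inverse elimination on a] = x^2*y^3*z - x^3*y^2 - x*y^4 - x*y^2*z^2 - x^2*y*z + y^3*z + x^3 + 4*x*y^2 + x*z^2 - 2*y*z - 3*x
tr(a^-1 b^-3 a^-1 b^-1 a^-1) = tr(b^-1 a^-2 b^-3) tr(a) - tr(b^-1 a^-2 b^-3 a)   [inverse elimination on a] = x*y^2*z^2 - x^2*y*z - y^3*z - x*z^2 + 2*y*z + x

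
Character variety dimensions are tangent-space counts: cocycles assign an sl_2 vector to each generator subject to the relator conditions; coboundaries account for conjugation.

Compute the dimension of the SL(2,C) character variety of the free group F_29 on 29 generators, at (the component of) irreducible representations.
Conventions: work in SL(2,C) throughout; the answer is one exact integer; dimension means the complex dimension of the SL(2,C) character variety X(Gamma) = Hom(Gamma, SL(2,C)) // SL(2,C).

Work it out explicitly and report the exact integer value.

The free group F_29: 29 generators, no relators.
A cocycle picks one sl_2 vector per generator freely, giving dim Z^1 = 3*29 = 87.
dim B^1 = 3: the coboundary map is injective because an irreducible image has centralizer 0 in sl_2.
Therefore dim X = 87 - 3 = 84.

84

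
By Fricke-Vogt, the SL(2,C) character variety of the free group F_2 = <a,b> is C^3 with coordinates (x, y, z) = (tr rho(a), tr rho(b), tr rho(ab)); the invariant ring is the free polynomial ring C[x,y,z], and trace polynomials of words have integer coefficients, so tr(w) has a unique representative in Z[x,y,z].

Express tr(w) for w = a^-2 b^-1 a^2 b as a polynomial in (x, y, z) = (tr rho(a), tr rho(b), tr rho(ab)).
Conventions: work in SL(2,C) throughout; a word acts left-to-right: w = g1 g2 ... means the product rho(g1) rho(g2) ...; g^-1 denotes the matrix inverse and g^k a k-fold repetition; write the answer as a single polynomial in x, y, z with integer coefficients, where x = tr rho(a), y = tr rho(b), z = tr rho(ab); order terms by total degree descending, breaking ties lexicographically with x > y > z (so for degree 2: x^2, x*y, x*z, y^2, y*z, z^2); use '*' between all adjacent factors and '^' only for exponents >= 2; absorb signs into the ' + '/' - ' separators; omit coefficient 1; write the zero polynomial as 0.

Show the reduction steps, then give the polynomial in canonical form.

-x^3*y*z + x^4 + x^2*y^2 + x^2*z^2 - 4*x^2 + 2

trace(a^2) = trace(a) * trace(a) - trace(1) = x^2 - 2
trace(a b a) = trace(a) * trace(b a) - trace(b) = x*z - y
trace(a^2 b a) = trace(a) * trace(a b a) - trace(a b) = x^2*z - x*y - z
trace(b a b a) = trace(b a) * trace(b a) - trace(1)   [split at repeated b] = z^2 - 2
trace(b a b) = trace(b) * trace(a b) - trace(a) = y*z - x
trace(a^2 b a b) = trace(a) * trace(b a b a) - trace(b a b) = x*z^2 - y*z - x
trace(b^-1 a^2 b a) = trace(a^2 b a) * trace(b) - trace(a^2 b a b) = x^2*y*z - x*y^2 - x*z^2 + x
trace(a^-1 b^-1 a^2 b) = trace(b^-1 a^2 b) * trace(a) - trace(b^-1 a^2 b a) = -x^2*y*z + x^3 + x*y^2 + x*z^2 - 3*x
trace(a^-2 b^-1 a^2 b) = trace(a^-1 b^-1 a^2 b) * trace(a) - trace(a^-1 b^-1 a^2 b a) = -x^3*y*z + x^4 + x^2*y^2 + x^2*z^2 - 4*x^2 + 2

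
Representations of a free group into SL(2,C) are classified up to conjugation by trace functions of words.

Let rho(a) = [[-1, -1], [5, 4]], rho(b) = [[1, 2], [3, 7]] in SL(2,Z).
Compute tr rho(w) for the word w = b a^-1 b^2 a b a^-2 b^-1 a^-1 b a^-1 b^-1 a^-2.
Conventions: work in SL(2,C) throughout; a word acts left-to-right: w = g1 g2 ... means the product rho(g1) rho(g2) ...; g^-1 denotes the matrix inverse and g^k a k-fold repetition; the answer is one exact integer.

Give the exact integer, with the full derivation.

rho(b) = [[1, 2], [3, 7]]
... * rho(a^-1) = [[4, 1], [-5, -1]]  ->  [[-6, -1], [-23, -4]]
... * rho(b) = [[1, 2], [3, 7]]  ->  [[-9, -19], [-35, -74]]
... * rho(b) = [[1, 2], [3, 7]]  ->  [[-66, -151], [-257, -588]]
... * rho(a) = [[-1, -1], [5, 4]]  ->  [[-689, -538], [-2683, -2095]]
... * rho(b) = [[1, 2], [3, 7]]  ->  [[-2303, -5144], [-8968, -20031]]
... * rho(a^-1) = [[4, 1], [-5, -1]]  ->  [[16508, 2841], [64283, 11063]]
... * rho(a^-1) = [[4, 1], [-5, -1]]  ->  [[51827, 13667], [201817, 53220]]
... * rho(b^-1) = [[7, -2], [-3, 1]]  ->  [[321788, -89987], [1253059, -350414]]
... * rho(a^-1) = [[4, 1], [-5, -1]]  ->  [[1737087, 411775], [6764306, 1603473]]
... * rho(b) = [[1, 2], [3, 7]]  ->  [[2972412, 6356599], [11574725, 24752923]]
... * rho(a^-1) = [[4, 1], [-5, -1]]  ->  [[-19893347, -3384187], [-77465715, -13178198]]
... * rho(b^-1) = [[7, -2], [-3, 1]]  ->  [[-129100868, 36402507], [-502725411, 141753232]]
... * rho(a^-1) = [[4, 1], [-5, -1]]  ->  [[-698416007, -165503375], [-2719667804, -644478643]]
... * rho(a^-1) = [[4, 1], [-5, -1]]  ->  [[-1966147153, -532912632], [-7656278001, -2075189161]]
tr = -1966147153 + -2075189161 = -4041336314

-4041336314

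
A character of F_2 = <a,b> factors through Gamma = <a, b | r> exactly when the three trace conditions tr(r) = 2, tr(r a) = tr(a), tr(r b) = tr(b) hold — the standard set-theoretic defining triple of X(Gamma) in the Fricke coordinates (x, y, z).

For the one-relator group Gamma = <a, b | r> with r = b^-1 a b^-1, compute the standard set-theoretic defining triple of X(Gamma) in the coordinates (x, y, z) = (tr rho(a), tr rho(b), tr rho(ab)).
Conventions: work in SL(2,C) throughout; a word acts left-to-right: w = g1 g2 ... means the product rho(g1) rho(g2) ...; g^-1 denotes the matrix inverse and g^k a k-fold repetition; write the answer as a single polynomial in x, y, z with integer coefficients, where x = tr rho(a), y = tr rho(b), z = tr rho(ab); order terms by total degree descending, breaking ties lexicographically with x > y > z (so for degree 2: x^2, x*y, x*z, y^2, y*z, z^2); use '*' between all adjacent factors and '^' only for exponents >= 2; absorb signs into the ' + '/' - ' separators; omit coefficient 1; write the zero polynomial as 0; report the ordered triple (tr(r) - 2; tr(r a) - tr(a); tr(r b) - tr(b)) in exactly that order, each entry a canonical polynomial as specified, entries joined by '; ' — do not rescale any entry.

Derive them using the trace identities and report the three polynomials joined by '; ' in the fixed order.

x*y^2 - y*z - x - 2; x^2*y^2 - 2*x*y*z + z^2 - x - 2; x*y - y - z

trace(b^-1 a) = trace(a) * trace(b) - trace(a b)  (eliminate b^-1) = x*y - z
trace(b^-1 a b^-1) = trace(b^-1 a) * trace(b) - trace(b^-1 a b)  (eliminate b^-1) = x*y^2 - y*z - x
and trace(a^2) = trace(a) * trace(a) - trace(1) = x^2 - 2
next, trace(a^2 b) = trace(a) * trace(b a) - trace(b) = x*z - y
and trace(a b^-1 a) = trace(a^2) * trace(b) - trace(a^2 b) = x^2*y - x*z - y
trace(a b a b) = trace(b a) * trace(b a) - trace(1) = z^2 - 2
and trace(a b^-1 a b) = trace(a b a) * trace(b) - trace(a b a b) = x*y*z - y^2 - z^2 + 2
trace(b^-1 a b^-1 a) = trace(a b^-1 a) * trace(b) - trace(a b^-1 a b) = x^2*y^2 - 2*x*y*z + z^2 - 2
assemble the triple (trace(r) - 2; trace(r a) - x; trace(r b) - y)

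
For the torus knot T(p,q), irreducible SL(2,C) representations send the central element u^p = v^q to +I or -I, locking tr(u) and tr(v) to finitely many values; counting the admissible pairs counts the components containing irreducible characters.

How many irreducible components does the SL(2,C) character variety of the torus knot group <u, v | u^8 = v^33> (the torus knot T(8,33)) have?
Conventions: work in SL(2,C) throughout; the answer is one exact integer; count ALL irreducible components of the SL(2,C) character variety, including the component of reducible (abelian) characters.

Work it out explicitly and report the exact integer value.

113

Gamma = < u, v | u^8 = v^33 > (torus knot T(8,33)); the central element u^8 = v^33 acts as +I or -I in any irreducible SL(2,C) representation.
This locks tr(u) to 2*cos(pi*alpha/8), alpha in 1..7, and tr(v) to 2*cos(pi*beta/33), beta in 1..32, on each component of irreducible characters.
The two central values (-1)^alpha I and (-1)^beta I must be the same matrix, so alpha and beta share a parity.
Enumerate parity-matched pairs: 4*16 odd-odd plus 3*16 even-even gives 112.
That is 112 components of irreducible characters, and with the reducible (abelian) component the total is 113.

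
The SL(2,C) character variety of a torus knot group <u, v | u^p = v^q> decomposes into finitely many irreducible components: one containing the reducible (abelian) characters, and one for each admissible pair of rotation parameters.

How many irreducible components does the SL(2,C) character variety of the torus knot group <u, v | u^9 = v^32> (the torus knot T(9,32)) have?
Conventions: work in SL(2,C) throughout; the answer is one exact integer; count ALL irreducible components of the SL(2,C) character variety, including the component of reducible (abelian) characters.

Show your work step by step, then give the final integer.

For T(9,32): irreducibility forces the central element u^9 = v^32 to one of +I, -I.
On an irreducible component, tr(u) is locked at 2*cos(pi*alpha/9) for some alpha in 1..8, and tr(v) at 2*cos(pi*beta/32) for some beta in 1..31.
The two central values (-1)^alpha I and (-1)^beta I must be the same matrix, so alpha and beta share a parity.
Counting: 4 odd alphas x 16 odd betas + 4 even alphas x 15 even betas = 64 + 60 = 124.
components with irreducible characters: 124; plus the single component of reducible (abelian) characters: total 125.

125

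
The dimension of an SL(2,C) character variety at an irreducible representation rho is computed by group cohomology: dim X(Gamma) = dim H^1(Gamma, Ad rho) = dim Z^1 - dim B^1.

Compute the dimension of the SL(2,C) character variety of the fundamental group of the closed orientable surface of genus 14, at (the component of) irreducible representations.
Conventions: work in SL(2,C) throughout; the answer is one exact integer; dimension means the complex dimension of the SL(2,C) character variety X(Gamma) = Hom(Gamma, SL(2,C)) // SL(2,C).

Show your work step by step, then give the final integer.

78

pi_1 of the closed genus-14 surface has 28 generators bound by the single product-of-commutators relator.
Unconstrained cocycle data is one sl_2 vector per generator (84 dimensions), cut by the relator condition d_2(z) = 0.
d_2 is surjective at irreducible rho (its cokernel H^2 is dual to H^0 = 0), so dim Z^1 = 84 - 3 = 81.
Coboundaries contribute dim B^1 = 3 (injective at irreducible rho).
Hence dim X = 81 - 3 = 78.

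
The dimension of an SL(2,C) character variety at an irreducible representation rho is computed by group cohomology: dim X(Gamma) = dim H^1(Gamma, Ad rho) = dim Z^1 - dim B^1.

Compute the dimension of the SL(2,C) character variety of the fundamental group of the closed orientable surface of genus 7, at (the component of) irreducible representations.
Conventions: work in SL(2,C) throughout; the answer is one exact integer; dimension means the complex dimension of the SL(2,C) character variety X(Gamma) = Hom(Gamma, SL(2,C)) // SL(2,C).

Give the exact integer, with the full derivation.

36

The genus-7 surface group: 2g = 14 generators, one relator prod [a_i, b_i].
Unconstrained cocycle data is one sl_2 vector per generator (42 dimensions), cut by the relator condition d_2(z) = 0.
d_2 is surjective at irreducible rho (its cokernel H^2 is dual to H^0 = 0), so dim Z^1 = 42 - 3 = 39.
dim B^1 = 3 (coboundaries, injective at irreducible rho).
dim H^1 = 39 - 3 = 36 = dim X.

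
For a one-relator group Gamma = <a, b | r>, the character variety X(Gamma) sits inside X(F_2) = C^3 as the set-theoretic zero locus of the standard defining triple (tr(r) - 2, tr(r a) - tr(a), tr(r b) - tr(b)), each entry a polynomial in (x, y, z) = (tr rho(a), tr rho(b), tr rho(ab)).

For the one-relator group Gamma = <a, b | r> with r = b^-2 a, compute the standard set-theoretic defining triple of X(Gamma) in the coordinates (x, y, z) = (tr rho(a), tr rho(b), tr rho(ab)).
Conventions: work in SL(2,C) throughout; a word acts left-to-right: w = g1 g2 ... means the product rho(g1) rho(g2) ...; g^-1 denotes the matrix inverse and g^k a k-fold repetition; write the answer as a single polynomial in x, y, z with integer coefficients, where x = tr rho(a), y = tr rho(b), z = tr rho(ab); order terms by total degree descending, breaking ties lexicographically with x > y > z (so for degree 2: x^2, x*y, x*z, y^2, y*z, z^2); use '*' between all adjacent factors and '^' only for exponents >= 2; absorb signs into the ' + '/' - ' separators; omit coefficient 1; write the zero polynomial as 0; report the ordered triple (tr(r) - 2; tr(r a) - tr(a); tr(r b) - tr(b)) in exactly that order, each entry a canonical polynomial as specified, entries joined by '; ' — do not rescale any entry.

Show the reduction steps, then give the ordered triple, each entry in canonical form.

x*y^2 - y*z - x - 2; x^2*y^2 - x*y*z - x^2 - y^2 - x + 2; x*y - y - z

trace(b^-1 a) = trace(a) * trace(b) - trace(a b)  (eliminate b^-1) = x*y - z
trace(b^-2 a) = trace(b^-1 a) * trace(b) - trace(b^-1 a b)  (eliminate b^-1) = x*y^2 - y*z - x
trace(a^2) = trace(a) * trace(a) - trace(1)  (reduce the a square) = x^2 - 2
trace(a^2 b) = trace(a) * trace(b a) - trace(b)  (reduce the a square) = x*z - y
trace(b^-1 a^2) = trace(a^2) * trace(b) - trace(a^2 b)  (eliminate b^-1) = x^2*y - x*z - y
trace(b^-2 a^2) = trace(b^-1 a^2) * trace(b) - trace(b^-1 a^2 b)  (eliminate b^-1) = x^2*y^2 - x*y*z - x^2 - y^2 + 2
assemble the triple (trace(r) - 2; trace(r a) - x; trace(r b) - y)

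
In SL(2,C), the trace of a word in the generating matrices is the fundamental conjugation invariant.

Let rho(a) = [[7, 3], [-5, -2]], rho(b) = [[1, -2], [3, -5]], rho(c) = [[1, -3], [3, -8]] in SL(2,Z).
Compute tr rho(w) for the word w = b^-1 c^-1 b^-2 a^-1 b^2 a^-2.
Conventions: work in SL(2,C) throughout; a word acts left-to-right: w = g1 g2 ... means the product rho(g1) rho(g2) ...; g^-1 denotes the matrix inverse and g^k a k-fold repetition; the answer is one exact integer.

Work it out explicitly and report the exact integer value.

rho(b^-1) = [[-5, 2], [-3, 1]]
... * rho(c^-1) = [[-8, 3], [-3, 1]]  ->  [[34, -13], [21, -8]]
... * rho(b^-1) = [[-5, 2], [-3, 1]]  ->  [[-131, 55], [-81, 34]]
... * rho(b^-1) = [[-5, 2], [-3, 1]]  ->  [[490, -207], [303, -128]]
... * rho(a^-1) = [[-2, -3], [5, 7]]  ->  [[-2015, -2919], [-1246, -1805]]
... * rho(b) = [[1, -2], [3, -5]]  ->  [[-10772, 18625], [-6661, 11517]]
... * rho(b) = [[1, -2], [3, -5]]  ->  [[45103, -71581], [27890, -44263]]
... * rho(a^-1) = [[-2, -3], [5, 7]]  ->  [[-448111, -636376], [-277095, -393511]]
... * rho(a^-1) = [[-2, -3], [5, 7]]  ->  [[-2285658, -3110299], [-1413365, -1923292]]
tr = -2285658 + -1923292 = -4208950

-4208950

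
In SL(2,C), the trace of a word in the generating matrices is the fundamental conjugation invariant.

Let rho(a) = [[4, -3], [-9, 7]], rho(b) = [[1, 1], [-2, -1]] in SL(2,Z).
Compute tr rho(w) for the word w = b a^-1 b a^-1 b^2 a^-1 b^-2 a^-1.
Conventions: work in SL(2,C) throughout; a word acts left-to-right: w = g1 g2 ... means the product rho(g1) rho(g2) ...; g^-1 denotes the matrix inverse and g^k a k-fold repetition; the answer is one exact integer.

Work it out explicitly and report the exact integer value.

rho(b) = [[1, 1], [-2, -1]]
... * rho(a^-1) = [[7, 3], [9, 4]]  ->  [[16, 7], [-23, -10]]
... * rho(b) = [[1, 1], [-2, -1]]  ->  [[2, 9], [-3, -13]]
... * rho(a^-1) = [[7, 3], [9, 4]]  ->  [[95, 42], [-138, -61]]
... * rho(b) = [[1, 1], [-2, -1]]  ->  [[11, 53], [-16, -77]]
... * rho(b) = [[1, 1], [-2, -1]]  ->  [[-95, -42], [138, 61]]
... * rho(a^-1) = [[7, 3], [9, 4]]  ->  [[-1043, -453], [1515, 658]]
... * rho(b^-1) = [[-1, -1], [2, 1]]  ->  [[137, 590], [-199, -857]]
... * rho(b^-1) = [[-1, -1], [2, 1]]  ->  [[1043, 453], [-1515, -658]]
... * rho(a^-1) = [[7, 3], [9, 4]]  ->  [[11378, 4941], [-16527, -7177]]
tr = 11378 + -7177 = 4201

4201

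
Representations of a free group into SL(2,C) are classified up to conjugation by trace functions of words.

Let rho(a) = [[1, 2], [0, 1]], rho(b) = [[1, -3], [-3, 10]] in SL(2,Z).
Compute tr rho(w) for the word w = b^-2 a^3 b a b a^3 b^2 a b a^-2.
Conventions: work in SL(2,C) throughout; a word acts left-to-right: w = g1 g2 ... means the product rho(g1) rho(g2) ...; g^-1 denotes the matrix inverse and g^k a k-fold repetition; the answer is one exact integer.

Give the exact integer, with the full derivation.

rho(b^-1) = [[10, 3], [3, 1]]
... * rho(b^-1) = [[10, 3], [3, 1]]  ->  [[109, 33], [33, 10]]
... * rho(a) = [[1, 2], [0, 1]]  ->  [[109, 251], [33, 76]]
... * rho(a) = [[1, 2], [0, 1]]  ->  [[109, 469], [33, 142]]
... * rho(a) = [[1, 2], [0, 1]]  ->  [[109, 687], [33, 208]]
... * rho(b) = [[1, -3], [-3, 10]]  ->  [[-1952, 6543], [-591, 1981]]
... * rho(a) = [[1, 2], [0, 1]]  ->  [[-1952, 2639], [-591, 799]]
... * rho(b) = [[1, -3], [-3, 10]]  ->  [[-9869, 32246], [-2988, 9763]]
... * rho(a) = [[1, 2], [0, 1]]  ->  [[-9869, 12508], [-2988, 3787]]
... * rho(a) = [[1, 2], [0, 1]]  ->  [[-9869, -7230], [-2988, -2189]]
... * rho(a) = [[1, 2], [0, 1]]  ->  [[-9869, -26968], [-2988, -8165]]
... * rho(b) = [[1, -3], [-3, 10]]  ->  [[71035, -240073], [21507, -72686]]
... * rho(b) = [[1, -3], [-3, 10]]  ->  [[791254, -2613835], [239565, -791381]]
... * rho(a) = [[1, 2], [0, 1]]  ->  [[791254, -1031327], [239565, -312251]]
... * rho(b) = [[1, -3], [-3, 10]]  ->  [[3885235, -12687032], [1176318, -3841205]]
... * rho(a^-1) = [[1, -2], [0, 1]]  ->  [[3885235, -20457502], [1176318, -6193841]]
... * rho(a^-1) = [[1, -2], [0, 1]]  ->  [[3885235, -28227972], [1176318, -8546477]]
tr = 3885235 + -8546477 = -4661242

-4661242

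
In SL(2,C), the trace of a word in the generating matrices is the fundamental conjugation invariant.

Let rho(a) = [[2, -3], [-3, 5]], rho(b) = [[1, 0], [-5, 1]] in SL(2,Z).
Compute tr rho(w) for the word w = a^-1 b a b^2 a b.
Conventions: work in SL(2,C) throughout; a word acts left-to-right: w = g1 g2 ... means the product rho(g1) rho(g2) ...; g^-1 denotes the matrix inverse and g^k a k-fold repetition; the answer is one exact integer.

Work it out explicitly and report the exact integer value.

rho(a^-1) = [[5, 3], [3, 2]]
... * rho(b) = [[1, 0], [-5, 1]]  ->  [[-10, 3], [-7, 2]]
... * rho(a) = [[2, -3], [-3, 5]]  ->  [[-29, 45], [-20, 31]]
... * rho(b) = [[1, 0], [-5, 1]]  ->  [[-254, 45], [-175, 31]]
... * rho(b) = [[1, 0], [-5, 1]]  ->  [[-479, 45], [-330, 31]]
... * rho(a) = [[2, -3], [-3, 5]]  ->  [[-1093, 1662], [-753, 1145]]
... * rho(b) = [[1, 0], [-5, 1]]  ->  [[-9403, 1662], [-6478, 1145]]
tr = -9403 + 1145 = -8258

-8258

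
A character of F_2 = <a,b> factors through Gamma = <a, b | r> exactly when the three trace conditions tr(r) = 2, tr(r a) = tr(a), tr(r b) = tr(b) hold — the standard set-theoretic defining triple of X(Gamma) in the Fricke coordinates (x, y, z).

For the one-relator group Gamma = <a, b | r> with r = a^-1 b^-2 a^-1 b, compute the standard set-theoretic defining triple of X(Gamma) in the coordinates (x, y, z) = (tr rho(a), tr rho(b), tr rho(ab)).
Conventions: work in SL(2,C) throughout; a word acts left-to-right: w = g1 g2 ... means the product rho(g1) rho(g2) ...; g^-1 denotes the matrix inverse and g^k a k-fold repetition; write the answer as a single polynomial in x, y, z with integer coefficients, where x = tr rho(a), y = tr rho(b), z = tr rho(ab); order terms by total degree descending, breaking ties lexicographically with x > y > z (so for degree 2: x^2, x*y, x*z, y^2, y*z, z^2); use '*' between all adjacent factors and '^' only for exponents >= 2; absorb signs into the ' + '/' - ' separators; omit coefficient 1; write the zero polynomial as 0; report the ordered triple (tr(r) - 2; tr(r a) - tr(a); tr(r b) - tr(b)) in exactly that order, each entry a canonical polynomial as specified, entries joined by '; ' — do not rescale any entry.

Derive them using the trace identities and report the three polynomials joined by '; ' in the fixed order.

trace(a^-1) = trace(a) = x
trace(a^-1 b) = trace(b) trace(a) - trace(b a) = x*y - z
apply: trace(b^-1 a^-1) = trace(a^-1) trace(b) - trace(a^-1 b) = z
trace(a b a) = trace(a) trace(b a) - trace(b) = x*z - y
trace(a b a b) = trace(a b) trace(a b) - trace(1)   [split at repeated a] = z^2 - 2
trace(a b a b^-1) = trace(a b a) trace(b) - trace(a b a b) = x*y*z - y^2 - z^2 + 2
use: trace(b a b^-2 a) = trace(a b a b^-1) trace(b) - trace(a b a) = x*y^2*z - y^3 - y*z^2 - x*z + 3*y
apply: trace(b^-2 a^-1 b a) = trace(b a b^-2) trace(a) - trace(b a b^-2 a) = -x*y^2*z + x^2*y + y^3 + y*z^2 - 3*y
apply: trace(a^-1 b^-2 a^-1 b) = trace(b^-2 a^-1 b) trace(a) - trace(b^-2 a^-1 b a) = x*y^2*z - x^2*y - y^3 - y*z^2 + x*z + 3*y
trace(b^2) = trace(b) trace(b) - trace(1)   [square of b] = y^2 - 2
use: trace(b^2 a) = trace(b) trace(a b) - trace(a)   [square of b] = y*z - x
apply: trace(b^2 a^-1) = trace(b^2) trace(a) - trace(b^2 a)   [inverse elimination on a] = x*y^2 - y*z - x
trace(a^-1 b^2 a^-1) = trace(b^2 a^-1) trace(a) - trace(b^2)   [inverse elimination on a] = x^2*y^2 - x*y*z - x^2 - y^2 + 2
trace(a^-1 b^-2 a^-1 b^2) = trace(b^-1 a^-1 b^2 a^-1) trace(b) - trace(b^-1 a^-1 b^2 a^-1 b)   [inverse elimination on b] = x*y^3*z - x^2*y^2 - y^4 - y^2*z^2 + x^2 + 4*y^2 - 2
assemble the triple (trace(r) - 2; trace(r a) - x; trace(r b) - y)

x*y^2*z - x^2*y - y^3 - y*z^2 + x*z + 3*y - 2; -x + z; x*y^3*z - x^2*y^2 - y^4 - y^2*z^2 + x^2 + 4*y^2 - y - 2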